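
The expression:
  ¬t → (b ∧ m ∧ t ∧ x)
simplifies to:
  t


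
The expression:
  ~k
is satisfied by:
  {k: False}


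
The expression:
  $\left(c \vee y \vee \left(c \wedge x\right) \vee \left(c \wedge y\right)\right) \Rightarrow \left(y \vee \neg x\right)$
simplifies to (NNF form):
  $y \vee \neg c \vee \neg x$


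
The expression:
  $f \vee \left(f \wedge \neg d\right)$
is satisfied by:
  {f: True}


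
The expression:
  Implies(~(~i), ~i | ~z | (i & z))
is always true.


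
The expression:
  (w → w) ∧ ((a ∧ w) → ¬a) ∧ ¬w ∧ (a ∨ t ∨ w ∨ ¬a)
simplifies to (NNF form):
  ¬w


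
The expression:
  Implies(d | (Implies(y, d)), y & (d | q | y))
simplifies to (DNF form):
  y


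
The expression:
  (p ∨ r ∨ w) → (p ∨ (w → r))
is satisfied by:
  {r: True, p: True, w: False}
  {r: True, w: False, p: False}
  {p: True, w: False, r: False}
  {p: False, w: False, r: False}
  {r: True, p: True, w: True}
  {r: True, w: True, p: False}
  {p: True, w: True, r: False}


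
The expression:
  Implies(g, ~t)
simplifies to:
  ~g | ~t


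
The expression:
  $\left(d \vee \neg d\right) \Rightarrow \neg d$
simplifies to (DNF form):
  $\neg d$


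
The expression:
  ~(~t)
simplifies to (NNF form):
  t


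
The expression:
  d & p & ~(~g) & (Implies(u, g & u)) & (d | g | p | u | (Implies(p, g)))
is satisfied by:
  {p: True, d: True, g: True}


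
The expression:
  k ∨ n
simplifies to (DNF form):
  k ∨ n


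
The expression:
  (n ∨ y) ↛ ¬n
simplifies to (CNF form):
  n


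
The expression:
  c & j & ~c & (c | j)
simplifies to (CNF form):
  False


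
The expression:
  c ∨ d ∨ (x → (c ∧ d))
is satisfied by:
  {d: True, c: True, x: False}
  {d: True, x: False, c: False}
  {c: True, x: False, d: False}
  {c: False, x: False, d: False}
  {d: True, c: True, x: True}
  {d: True, x: True, c: False}
  {c: True, x: True, d: False}


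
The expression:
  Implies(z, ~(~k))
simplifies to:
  k | ~z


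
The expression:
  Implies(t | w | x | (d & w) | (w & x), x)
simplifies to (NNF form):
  x | (~t & ~w)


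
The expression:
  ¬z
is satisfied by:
  {z: False}


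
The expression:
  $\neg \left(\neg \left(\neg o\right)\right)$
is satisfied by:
  {o: False}


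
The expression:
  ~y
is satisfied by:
  {y: False}


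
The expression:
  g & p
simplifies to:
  g & p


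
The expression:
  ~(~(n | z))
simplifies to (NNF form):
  n | z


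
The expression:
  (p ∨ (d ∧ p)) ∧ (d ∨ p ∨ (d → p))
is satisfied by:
  {p: True}


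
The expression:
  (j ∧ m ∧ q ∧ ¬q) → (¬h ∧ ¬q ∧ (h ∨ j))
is always true.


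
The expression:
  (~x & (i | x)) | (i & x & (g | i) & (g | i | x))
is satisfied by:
  {i: True}


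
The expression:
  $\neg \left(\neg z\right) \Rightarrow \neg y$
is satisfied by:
  {z: False, y: False}
  {y: True, z: False}
  {z: True, y: False}


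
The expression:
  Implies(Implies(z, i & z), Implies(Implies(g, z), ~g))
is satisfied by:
  {g: False, z: False, i: False}
  {i: True, g: False, z: False}
  {z: True, g: False, i: False}
  {i: True, z: True, g: False}
  {g: True, i: False, z: False}
  {i: True, g: True, z: False}
  {z: True, g: True, i: False}


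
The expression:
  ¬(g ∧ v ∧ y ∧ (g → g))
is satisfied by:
  {g: False, v: False, y: False}
  {y: True, g: False, v: False}
  {v: True, g: False, y: False}
  {y: True, v: True, g: False}
  {g: True, y: False, v: False}
  {y: True, g: True, v: False}
  {v: True, g: True, y: False}


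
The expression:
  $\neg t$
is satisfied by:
  {t: False}


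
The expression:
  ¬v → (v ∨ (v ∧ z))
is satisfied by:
  {v: True}


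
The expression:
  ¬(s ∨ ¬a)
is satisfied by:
  {a: True, s: False}


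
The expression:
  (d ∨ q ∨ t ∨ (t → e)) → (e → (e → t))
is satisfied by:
  {t: True, e: False}
  {e: False, t: False}
  {e: True, t: True}


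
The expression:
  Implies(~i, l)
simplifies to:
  i | l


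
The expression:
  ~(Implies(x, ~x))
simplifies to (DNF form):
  x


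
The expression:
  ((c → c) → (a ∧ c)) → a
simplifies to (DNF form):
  True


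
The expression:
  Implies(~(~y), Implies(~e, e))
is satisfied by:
  {e: True, y: False}
  {y: False, e: False}
  {y: True, e: True}


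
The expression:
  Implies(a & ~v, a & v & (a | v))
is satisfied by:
  {v: True, a: False}
  {a: False, v: False}
  {a: True, v: True}


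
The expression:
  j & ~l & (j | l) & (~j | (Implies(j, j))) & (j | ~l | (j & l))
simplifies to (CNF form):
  j & ~l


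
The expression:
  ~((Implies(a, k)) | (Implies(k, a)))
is never true.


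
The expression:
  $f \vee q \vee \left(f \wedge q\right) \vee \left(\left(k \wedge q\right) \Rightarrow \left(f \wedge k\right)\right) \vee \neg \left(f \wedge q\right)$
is always true.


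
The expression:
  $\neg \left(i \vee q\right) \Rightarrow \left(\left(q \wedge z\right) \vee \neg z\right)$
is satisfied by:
  {i: True, q: True, z: False}
  {i: True, z: False, q: False}
  {q: True, z: False, i: False}
  {q: False, z: False, i: False}
  {i: True, q: True, z: True}
  {i: True, z: True, q: False}
  {q: True, z: True, i: False}


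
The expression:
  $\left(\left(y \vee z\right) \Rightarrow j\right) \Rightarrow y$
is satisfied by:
  {y: True, z: True, j: False}
  {y: True, z: False, j: False}
  {j: True, y: True, z: True}
  {j: True, y: True, z: False}
  {z: True, j: False, y: False}


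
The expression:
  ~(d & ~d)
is always true.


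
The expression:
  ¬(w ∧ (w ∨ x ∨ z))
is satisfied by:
  {w: False}


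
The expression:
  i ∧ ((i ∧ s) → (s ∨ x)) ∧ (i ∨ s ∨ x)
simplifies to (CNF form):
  i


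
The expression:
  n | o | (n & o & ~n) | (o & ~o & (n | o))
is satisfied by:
  {n: True, o: True}
  {n: True, o: False}
  {o: True, n: False}


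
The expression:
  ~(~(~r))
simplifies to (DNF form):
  ~r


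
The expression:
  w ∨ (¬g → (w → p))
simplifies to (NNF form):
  True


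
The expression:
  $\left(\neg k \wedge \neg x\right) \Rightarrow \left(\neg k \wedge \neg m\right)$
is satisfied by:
  {x: True, k: True, m: False}
  {x: True, m: False, k: False}
  {k: True, m: False, x: False}
  {k: False, m: False, x: False}
  {x: True, k: True, m: True}
  {x: True, m: True, k: False}
  {k: True, m: True, x: False}


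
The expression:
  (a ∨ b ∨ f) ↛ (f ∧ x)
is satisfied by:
  {a: True, b: True, f: False, x: False}
  {a: True, f: False, x: False, b: False}
  {b: True, f: False, x: False, a: False}
  {a: True, x: True, b: True, f: False}
  {a: True, x: True, f: False, b: False}
  {x: True, b: True, f: False, a: False}
  {b: True, a: True, f: True, x: False}
  {a: True, f: True, x: False, b: False}
  {b: True, f: True, x: False, a: False}
  {f: True, b: False, x: False, a: False}


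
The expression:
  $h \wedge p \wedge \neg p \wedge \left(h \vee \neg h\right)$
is never true.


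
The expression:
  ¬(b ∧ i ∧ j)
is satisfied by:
  {b: False, i: False, j: False}
  {j: True, b: False, i: False}
  {i: True, b: False, j: False}
  {j: True, i: True, b: False}
  {b: True, j: False, i: False}
  {j: True, b: True, i: False}
  {i: True, b: True, j: False}


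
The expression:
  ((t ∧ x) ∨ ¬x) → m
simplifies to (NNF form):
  m ∨ (x ∧ ¬t)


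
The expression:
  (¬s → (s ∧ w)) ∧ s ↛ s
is never true.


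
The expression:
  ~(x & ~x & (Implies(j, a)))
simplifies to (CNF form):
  True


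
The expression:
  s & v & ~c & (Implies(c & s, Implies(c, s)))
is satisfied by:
  {s: True, v: True, c: False}


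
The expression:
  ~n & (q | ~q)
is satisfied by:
  {n: False}


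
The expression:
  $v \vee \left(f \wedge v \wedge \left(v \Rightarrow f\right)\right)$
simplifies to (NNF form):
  $v$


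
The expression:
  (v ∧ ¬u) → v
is always true.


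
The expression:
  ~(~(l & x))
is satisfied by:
  {x: True, l: True}


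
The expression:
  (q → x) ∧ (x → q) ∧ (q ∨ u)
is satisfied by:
  {x: True, q: True, u: True}
  {x: True, q: True, u: False}
  {u: True, q: False, x: False}


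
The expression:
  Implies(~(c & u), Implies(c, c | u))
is always true.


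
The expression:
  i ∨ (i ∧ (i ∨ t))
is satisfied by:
  {i: True}


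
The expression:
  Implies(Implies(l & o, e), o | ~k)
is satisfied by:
  {o: True, k: False}
  {k: False, o: False}
  {k: True, o: True}


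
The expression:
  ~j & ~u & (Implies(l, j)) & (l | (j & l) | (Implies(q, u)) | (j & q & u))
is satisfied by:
  {q: False, u: False, l: False, j: False}


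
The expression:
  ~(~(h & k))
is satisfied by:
  {h: True, k: True}


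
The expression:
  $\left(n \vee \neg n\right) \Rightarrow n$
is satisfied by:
  {n: True}


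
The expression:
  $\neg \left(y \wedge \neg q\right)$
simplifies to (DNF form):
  $q \vee \neg y$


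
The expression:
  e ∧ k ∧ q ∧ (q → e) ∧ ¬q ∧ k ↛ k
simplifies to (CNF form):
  False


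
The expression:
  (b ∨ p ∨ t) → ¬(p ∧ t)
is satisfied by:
  {p: False, t: False}
  {t: True, p: False}
  {p: True, t: False}


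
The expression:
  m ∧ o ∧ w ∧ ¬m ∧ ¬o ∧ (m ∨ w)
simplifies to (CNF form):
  False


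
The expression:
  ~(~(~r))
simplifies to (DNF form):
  ~r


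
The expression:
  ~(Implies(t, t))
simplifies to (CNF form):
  False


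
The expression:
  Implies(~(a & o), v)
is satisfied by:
  {o: True, v: True, a: True}
  {o: True, v: True, a: False}
  {v: True, a: True, o: False}
  {v: True, a: False, o: False}
  {o: True, a: True, v: False}


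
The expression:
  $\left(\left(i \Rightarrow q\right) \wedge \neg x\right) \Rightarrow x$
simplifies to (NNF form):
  $x \vee \left(i \wedge \neg q\right)$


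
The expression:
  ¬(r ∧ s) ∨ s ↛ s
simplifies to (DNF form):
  ¬r ∨ ¬s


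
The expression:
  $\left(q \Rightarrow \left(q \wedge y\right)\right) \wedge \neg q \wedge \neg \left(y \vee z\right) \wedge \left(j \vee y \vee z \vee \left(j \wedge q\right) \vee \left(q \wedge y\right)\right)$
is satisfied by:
  {j: True, q: False, y: False, z: False}


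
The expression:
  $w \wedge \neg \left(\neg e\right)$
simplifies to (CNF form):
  $e \wedge w$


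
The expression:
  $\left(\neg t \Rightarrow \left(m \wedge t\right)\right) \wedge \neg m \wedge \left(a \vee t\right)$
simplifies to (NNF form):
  $t \wedge \neg m$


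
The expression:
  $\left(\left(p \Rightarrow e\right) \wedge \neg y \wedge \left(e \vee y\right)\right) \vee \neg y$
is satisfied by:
  {y: False}


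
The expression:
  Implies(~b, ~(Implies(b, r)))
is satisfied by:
  {b: True}


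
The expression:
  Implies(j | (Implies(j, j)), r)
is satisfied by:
  {r: True}


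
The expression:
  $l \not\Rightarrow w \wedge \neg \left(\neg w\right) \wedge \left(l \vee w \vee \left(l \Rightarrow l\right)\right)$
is never true.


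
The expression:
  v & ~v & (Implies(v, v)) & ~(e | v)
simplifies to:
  False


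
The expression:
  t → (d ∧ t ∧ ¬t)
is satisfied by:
  {t: False}


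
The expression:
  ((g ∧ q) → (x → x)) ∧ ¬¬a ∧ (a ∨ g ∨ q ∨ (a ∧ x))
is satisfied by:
  {a: True}


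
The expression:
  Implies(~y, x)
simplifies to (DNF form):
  x | y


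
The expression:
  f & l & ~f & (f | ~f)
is never true.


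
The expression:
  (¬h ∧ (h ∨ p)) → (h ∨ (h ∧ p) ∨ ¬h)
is always true.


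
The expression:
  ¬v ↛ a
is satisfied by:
  {v: False, a: False}


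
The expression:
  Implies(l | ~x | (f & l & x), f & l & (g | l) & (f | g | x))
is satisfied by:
  {f: True, x: True, l: False}
  {x: True, l: False, f: False}
  {l: True, f: True, x: True}
  {l: True, f: True, x: False}


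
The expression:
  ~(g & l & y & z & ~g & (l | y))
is always true.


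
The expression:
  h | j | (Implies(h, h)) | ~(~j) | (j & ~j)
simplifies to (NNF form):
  True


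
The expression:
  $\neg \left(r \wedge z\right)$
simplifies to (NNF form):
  $\neg r \vee \neg z$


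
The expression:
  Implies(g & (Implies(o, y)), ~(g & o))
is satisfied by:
  {g: False, o: False, y: False}
  {y: True, g: False, o: False}
  {o: True, g: False, y: False}
  {y: True, o: True, g: False}
  {g: True, y: False, o: False}
  {y: True, g: True, o: False}
  {o: True, g: True, y: False}


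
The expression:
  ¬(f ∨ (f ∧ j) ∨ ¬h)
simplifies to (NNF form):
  h ∧ ¬f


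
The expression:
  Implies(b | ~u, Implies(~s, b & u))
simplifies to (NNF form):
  s | u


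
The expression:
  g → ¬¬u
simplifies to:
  u ∨ ¬g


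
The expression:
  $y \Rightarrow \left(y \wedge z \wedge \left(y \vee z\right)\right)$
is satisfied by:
  {z: True, y: False}
  {y: False, z: False}
  {y: True, z: True}


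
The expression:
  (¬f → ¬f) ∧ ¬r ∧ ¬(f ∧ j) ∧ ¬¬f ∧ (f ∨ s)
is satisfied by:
  {f: True, r: False, j: False}


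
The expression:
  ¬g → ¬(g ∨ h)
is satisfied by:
  {g: True, h: False}
  {h: False, g: False}
  {h: True, g: True}


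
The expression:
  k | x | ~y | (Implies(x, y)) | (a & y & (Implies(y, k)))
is always true.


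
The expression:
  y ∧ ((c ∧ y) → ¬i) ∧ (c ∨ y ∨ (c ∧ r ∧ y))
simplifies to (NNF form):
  y ∧ (¬c ∨ ¬i)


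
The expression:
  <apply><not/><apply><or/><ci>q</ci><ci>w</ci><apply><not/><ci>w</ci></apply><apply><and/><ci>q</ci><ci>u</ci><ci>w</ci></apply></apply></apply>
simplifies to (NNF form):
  <false/>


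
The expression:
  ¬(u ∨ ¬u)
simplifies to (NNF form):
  False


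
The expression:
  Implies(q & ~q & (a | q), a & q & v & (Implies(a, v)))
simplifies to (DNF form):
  True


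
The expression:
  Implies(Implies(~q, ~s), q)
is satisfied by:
  {q: True, s: True}
  {q: True, s: False}
  {s: True, q: False}


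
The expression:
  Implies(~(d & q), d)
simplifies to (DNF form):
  d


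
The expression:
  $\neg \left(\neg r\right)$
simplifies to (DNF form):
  $r$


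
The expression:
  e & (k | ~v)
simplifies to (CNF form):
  e & (k | ~v)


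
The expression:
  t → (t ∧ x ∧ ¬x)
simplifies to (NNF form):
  ¬t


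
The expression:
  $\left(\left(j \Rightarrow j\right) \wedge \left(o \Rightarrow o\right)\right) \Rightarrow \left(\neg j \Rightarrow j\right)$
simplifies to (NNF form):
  $j$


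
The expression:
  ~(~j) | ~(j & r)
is always true.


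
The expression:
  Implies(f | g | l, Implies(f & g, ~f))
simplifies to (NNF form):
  ~f | ~g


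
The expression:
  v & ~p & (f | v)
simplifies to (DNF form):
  v & ~p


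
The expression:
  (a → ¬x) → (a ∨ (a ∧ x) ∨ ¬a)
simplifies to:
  True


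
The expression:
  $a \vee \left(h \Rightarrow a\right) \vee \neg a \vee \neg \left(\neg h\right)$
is always true.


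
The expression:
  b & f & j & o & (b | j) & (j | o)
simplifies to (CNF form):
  b & f & j & o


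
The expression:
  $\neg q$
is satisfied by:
  {q: False}


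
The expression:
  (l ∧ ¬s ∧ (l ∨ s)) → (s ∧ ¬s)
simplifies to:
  s ∨ ¬l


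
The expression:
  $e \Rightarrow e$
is always true.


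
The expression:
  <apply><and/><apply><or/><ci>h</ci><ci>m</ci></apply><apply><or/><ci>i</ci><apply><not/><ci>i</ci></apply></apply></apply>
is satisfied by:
  {m: True, h: True}
  {m: True, h: False}
  {h: True, m: False}


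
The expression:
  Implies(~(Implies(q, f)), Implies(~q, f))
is always true.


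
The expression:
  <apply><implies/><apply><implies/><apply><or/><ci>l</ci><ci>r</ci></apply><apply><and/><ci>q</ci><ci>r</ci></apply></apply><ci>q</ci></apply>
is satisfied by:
  {r: True, q: True, l: True}
  {r: True, q: True, l: False}
  {r: True, l: True, q: False}
  {r: True, l: False, q: False}
  {q: True, l: True, r: False}
  {q: True, l: False, r: False}
  {l: True, q: False, r: False}


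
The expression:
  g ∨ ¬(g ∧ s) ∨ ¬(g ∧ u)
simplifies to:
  True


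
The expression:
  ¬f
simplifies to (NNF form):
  ¬f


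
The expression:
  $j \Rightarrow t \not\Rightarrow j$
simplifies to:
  $\neg j$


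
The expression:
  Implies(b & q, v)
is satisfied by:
  {v: True, b: False, q: False}
  {v: False, b: False, q: False}
  {q: True, v: True, b: False}
  {q: True, v: False, b: False}
  {b: True, v: True, q: False}
  {b: True, v: False, q: False}
  {b: True, q: True, v: True}


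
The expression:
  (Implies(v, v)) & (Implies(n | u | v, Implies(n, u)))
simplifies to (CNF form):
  u | ~n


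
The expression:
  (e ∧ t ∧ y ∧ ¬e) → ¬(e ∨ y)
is always true.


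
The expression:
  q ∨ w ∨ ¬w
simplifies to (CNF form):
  True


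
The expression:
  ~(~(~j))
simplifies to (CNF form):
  ~j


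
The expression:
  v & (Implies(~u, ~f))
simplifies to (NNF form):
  v & (u | ~f)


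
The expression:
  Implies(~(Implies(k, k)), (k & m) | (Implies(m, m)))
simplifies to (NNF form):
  True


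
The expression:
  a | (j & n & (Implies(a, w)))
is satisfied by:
  {a: True, j: True, n: True}
  {a: True, j: True, n: False}
  {a: True, n: True, j: False}
  {a: True, n: False, j: False}
  {j: True, n: True, a: False}


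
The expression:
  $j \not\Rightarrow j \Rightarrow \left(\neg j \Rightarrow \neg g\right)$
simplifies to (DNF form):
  $\text{True}$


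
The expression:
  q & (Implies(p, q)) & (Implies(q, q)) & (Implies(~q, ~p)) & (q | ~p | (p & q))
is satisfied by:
  {q: True}


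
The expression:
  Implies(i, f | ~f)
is always true.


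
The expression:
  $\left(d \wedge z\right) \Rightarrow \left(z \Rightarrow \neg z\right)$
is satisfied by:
  {z: False, d: False}
  {d: True, z: False}
  {z: True, d: False}


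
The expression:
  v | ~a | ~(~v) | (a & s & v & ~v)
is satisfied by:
  {v: True, a: False}
  {a: False, v: False}
  {a: True, v: True}


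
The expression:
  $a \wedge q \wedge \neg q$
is never true.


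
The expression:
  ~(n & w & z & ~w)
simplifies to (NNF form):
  True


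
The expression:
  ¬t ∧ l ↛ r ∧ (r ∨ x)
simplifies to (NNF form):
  l ∧ x ∧ ¬r ∧ ¬t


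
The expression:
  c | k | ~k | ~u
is always true.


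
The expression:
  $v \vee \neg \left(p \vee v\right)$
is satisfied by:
  {v: True, p: False}
  {p: False, v: False}
  {p: True, v: True}


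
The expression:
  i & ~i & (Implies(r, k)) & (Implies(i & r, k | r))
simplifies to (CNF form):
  False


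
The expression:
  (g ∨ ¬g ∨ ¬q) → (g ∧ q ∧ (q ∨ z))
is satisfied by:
  {g: True, q: True}


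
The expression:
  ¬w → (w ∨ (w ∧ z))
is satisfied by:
  {w: True}


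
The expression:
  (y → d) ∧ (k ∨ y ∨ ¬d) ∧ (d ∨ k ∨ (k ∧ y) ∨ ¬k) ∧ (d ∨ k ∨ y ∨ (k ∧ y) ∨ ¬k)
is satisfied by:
  {k: True, y: False, d: False}
  {y: False, d: False, k: False}
  {d: True, k: True, y: False}
  {d: True, y: True, k: True}
  {d: True, y: True, k: False}


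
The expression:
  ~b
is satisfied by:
  {b: False}


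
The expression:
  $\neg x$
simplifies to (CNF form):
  $\neg x$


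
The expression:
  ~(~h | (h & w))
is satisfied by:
  {h: True, w: False}


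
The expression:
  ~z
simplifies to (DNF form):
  ~z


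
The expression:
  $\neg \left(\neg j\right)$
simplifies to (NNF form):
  $j$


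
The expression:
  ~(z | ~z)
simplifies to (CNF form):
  False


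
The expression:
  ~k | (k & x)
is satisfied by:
  {x: True, k: False}
  {k: False, x: False}
  {k: True, x: True}


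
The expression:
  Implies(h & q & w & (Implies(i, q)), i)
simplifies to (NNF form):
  i | ~h | ~q | ~w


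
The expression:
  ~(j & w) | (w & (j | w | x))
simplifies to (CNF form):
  True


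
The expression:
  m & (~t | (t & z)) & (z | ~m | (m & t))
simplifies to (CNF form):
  m & z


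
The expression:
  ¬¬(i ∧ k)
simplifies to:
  i ∧ k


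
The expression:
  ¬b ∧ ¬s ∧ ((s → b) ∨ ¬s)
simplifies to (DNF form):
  ¬b ∧ ¬s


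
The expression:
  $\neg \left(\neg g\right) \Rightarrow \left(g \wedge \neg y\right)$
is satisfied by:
  {g: False, y: False}
  {y: True, g: False}
  {g: True, y: False}


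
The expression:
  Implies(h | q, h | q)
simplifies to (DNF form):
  True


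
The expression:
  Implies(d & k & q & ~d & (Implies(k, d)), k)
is always true.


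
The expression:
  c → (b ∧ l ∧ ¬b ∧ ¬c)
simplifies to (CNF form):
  ¬c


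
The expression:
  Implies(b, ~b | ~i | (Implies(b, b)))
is always true.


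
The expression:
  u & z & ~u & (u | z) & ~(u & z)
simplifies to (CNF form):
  False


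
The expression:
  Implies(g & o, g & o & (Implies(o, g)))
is always true.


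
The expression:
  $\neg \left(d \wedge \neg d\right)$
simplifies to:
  $\text{True}$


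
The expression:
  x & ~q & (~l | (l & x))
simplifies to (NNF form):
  x & ~q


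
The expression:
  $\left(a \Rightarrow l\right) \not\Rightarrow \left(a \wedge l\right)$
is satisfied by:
  {a: False}


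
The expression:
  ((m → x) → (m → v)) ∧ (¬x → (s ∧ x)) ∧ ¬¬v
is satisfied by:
  {x: True, v: True}


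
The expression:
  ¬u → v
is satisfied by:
  {v: True, u: True}
  {v: True, u: False}
  {u: True, v: False}


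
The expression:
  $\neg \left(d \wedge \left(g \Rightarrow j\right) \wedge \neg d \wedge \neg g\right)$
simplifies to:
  $\text{True}$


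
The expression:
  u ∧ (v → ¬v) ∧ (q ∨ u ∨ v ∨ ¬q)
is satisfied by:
  {u: True, v: False}


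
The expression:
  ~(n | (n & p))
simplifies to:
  ~n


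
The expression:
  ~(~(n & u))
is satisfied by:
  {u: True, n: True}


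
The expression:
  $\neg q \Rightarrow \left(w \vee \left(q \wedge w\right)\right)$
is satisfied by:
  {q: True, w: True}
  {q: True, w: False}
  {w: True, q: False}


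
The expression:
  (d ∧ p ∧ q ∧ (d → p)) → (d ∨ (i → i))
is always true.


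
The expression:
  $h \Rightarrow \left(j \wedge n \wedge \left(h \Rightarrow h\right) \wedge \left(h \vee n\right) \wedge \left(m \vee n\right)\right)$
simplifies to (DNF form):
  $\left(j \wedge n\right) \vee \neg h$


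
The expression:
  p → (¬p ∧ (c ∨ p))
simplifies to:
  ¬p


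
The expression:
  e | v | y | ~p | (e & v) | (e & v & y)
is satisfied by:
  {y: True, v: True, e: True, p: False}
  {y: True, v: True, p: False, e: False}
  {y: True, e: True, p: False, v: False}
  {y: True, p: False, e: False, v: False}
  {v: True, e: True, p: False, y: False}
  {v: True, p: False, e: False, y: False}
  {e: True, v: False, p: False, y: False}
  {v: False, p: False, e: False, y: False}
  {v: True, y: True, p: True, e: True}
  {v: True, y: True, p: True, e: False}
  {y: True, p: True, e: True, v: False}
  {y: True, p: True, v: False, e: False}
  {e: True, p: True, v: True, y: False}
  {p: True, v: True, y: False, e: False}
  {p: True, e: True, y: False, v: False}


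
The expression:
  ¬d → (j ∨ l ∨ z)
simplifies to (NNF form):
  d ∨ j ∨ l ∨ z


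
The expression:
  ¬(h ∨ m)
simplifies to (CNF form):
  ¬h ∧ ¬m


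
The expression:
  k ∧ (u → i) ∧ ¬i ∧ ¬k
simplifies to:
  False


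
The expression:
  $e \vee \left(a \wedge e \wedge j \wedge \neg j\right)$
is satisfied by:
  {e: True}


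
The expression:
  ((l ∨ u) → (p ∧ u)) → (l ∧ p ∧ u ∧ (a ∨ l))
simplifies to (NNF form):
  l ∨ (u ∧ ¬p)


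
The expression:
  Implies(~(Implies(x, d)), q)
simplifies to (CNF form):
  d | q | ~x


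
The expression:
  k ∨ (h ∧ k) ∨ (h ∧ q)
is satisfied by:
  {q: True, k: True, h: True}
  {q: True, k: True, h: False}
  {k: True, h: True, q: False}
  {k: True, h: False, q: False}
  {q: True, h: True, k: False}


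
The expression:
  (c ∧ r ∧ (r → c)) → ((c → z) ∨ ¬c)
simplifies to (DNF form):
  z ∨ ¬c ∨ ¬r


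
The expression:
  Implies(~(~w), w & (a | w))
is always true.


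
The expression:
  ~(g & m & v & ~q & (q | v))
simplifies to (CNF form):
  q | ~g | ~m | ~v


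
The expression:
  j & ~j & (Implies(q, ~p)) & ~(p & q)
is never true.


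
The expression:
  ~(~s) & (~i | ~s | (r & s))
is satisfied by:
  {r: True, s: True, i: False}
  {s: True, i: False, r: False}
  {r: True, i: True, s: True}


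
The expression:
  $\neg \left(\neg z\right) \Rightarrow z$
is always true.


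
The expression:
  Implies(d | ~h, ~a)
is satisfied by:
  {h: True, a: False, d: False}
  {h: False, a: False, d: False}
  {d: True, h: True, a: False}
  {d: True, h: False, a: False}
  {a: True, h: True, d: False}


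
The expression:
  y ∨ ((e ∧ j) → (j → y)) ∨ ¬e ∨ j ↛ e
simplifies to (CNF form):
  y ∨ ¬e ∨ ¬j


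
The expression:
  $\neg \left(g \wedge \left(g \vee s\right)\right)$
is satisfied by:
  {g: False}


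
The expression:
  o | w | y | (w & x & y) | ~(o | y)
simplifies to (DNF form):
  True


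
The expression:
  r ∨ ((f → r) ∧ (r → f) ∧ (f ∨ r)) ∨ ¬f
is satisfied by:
  {r: True, f: False}
  {f: False, r: False}
  {f: True, r: True}


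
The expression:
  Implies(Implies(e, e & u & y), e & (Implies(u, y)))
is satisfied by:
  {e: True}


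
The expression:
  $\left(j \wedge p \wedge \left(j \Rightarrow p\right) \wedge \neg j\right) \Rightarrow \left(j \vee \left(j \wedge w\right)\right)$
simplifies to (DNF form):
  $\text{True}$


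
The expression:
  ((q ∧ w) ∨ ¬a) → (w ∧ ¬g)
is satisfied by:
  {a: True, g: False, w: False, q: False}
  {q: True, a: True, g: False, w: False}
  {w: True, a: True, g: False, q: False}
  {q: True, w: True, a: True, g: False}
  {a: True, g: True, q: False, w: False}
  {q: True, a: True, g: True, w: False}
  {w: True, a: True, g: True, q: False}
  {w: True, q: False, g: False, a: False}
  {q: True, w: True, g: False, a: False}


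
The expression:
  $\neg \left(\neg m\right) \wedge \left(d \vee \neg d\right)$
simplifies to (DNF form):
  $m$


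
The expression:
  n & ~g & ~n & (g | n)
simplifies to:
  False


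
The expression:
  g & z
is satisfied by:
  {z: True, g: True}


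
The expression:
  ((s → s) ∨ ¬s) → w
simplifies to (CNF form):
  w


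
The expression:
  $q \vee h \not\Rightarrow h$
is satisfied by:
  {q: True}


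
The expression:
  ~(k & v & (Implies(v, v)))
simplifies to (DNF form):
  ~k | ~v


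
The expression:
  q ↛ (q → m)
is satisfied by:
  {q: True, m: False}


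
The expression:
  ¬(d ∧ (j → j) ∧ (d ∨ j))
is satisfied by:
  {d: False}


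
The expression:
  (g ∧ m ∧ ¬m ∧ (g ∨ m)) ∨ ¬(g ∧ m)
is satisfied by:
  {g: False, m: False}
  {m: True, g: False}
  {g: True, m: False}


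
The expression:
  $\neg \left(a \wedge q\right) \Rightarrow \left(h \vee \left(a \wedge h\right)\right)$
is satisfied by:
  {a: True, h: True, q: True}
  {a: True, h: True, q: False}
  {h: True, q: True, a: False}
  {h: True, q: False, a: False}
  {a: True, q: True, h: False}


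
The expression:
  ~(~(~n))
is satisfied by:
  {n: False}


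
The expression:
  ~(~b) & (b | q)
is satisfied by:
  {b: True}


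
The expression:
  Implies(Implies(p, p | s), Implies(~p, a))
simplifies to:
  a | p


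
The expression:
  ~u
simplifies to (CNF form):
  ~u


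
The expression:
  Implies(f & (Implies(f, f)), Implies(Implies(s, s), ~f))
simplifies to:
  ~f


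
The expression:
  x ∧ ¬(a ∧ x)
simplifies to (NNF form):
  x ∧ ¬a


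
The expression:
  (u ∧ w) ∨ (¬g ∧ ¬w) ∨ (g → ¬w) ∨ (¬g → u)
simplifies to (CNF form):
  True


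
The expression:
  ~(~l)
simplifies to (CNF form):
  l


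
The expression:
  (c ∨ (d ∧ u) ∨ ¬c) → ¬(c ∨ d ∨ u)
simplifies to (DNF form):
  ¬c ∧ ¬d ∧ ¬u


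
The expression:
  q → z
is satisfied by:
  {z: True, q: False}
  {q: False, z: False}
  {q: True, z: True}


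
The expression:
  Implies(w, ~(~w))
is always true.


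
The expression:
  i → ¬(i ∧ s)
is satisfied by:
  {s: False, i: False}
  {i: True, s: False}
  {s: True, i: False}


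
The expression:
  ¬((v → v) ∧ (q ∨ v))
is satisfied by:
  {q: False, v: False}


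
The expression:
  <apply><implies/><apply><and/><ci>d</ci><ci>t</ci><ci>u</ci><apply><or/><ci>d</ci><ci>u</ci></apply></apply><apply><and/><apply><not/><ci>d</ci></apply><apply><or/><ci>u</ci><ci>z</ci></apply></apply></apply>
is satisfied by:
  {u: False, t: False, d: False}
  {d: True, u: False, t: False}
  {t: True, u: False, d: False}
  {d: True, t: True, u: False}
  {u: True, d: False, t: False}
  {d: True, u: True, t: False}
  {t: True, u: True, d: False}


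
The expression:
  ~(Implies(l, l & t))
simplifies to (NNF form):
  l & ~t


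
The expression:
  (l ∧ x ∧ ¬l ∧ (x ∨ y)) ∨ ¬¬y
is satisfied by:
  {y: True}


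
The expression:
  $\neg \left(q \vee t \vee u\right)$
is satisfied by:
  {q: False, u: False, t: False}


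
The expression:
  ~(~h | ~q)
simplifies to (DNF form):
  h & q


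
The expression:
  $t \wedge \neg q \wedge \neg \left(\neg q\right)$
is never true.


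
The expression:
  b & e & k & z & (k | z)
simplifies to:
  b & e & k & z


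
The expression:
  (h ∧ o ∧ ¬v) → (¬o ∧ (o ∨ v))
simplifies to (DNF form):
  v ∨ ¬h ∨ ¬o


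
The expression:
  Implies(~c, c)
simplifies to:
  c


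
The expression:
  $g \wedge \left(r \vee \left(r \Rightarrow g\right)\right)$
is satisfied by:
  {g: True}


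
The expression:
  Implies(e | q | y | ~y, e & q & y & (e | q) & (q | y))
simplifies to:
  e & q & y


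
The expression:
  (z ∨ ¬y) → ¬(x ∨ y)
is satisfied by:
  {z: False, x: False, y: False}
  {y: True, z: False, x: False}
  {y: True, x: True, z: False}
  {z: True, x: False, y: False}


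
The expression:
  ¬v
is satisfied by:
  {v: False}


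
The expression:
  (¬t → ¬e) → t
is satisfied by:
  {t: True, e: True}
  {t: True, e: False}
  {e: True, t: False}


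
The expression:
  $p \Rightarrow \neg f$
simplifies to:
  $\neg f \vee \neg p$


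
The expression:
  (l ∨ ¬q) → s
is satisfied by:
  {q: True, s: True, l: False}
  {s: True, l: False, q: False}
  {q: True, s: True, l: True}
  {s: True, l: True, q: False}
  {q: True, l: False, s: False}


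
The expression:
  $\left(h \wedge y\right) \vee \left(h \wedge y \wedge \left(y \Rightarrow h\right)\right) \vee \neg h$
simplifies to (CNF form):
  $y \vee \neg h$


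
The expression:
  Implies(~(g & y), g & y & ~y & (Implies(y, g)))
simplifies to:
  g & y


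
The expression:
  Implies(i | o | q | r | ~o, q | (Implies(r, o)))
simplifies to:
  o | q | ~r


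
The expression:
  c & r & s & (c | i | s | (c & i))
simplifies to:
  c & r & s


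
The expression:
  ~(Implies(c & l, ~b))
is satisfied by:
  {c: True, b: True, l: True}


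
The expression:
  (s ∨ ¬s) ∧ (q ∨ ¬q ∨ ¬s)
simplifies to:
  True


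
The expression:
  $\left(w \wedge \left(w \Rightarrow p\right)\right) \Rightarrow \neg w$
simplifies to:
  $\neg p \vee \neg w$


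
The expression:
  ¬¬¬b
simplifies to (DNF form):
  ¬b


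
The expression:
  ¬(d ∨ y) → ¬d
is always true.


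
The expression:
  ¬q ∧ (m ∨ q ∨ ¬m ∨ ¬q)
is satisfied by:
  {q: False}


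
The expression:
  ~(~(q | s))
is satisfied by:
  {q: True, s: True}
  {q: True, s: False}
  {s: True, q: False}


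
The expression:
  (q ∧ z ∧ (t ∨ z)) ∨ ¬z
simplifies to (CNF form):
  q ∨ ¬z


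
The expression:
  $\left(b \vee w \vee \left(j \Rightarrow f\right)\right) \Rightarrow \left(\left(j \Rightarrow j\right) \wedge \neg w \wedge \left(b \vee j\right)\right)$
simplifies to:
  $\neg w \wedge \left(b \vee j\right)$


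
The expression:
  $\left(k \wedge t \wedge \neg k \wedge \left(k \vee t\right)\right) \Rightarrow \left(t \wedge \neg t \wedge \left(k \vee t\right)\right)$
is always true.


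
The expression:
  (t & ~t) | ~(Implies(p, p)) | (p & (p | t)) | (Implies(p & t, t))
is always true.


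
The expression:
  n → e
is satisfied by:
  {e: True, n: False}
  {n: False, e: False}
  {n: True, e: True}


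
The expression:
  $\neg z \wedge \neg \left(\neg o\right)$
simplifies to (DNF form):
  $o \wedge \neg z$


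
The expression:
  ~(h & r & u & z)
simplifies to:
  ~h | ~r | ~u | ~z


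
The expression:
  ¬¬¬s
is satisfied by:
  {s: False}


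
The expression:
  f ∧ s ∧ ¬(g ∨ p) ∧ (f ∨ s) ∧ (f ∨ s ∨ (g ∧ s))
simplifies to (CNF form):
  f ∧ s ∧ ¬g ∧ ¬p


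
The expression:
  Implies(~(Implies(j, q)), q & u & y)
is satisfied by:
  {q: True, j: False}
  {j: False, q: False}
  {j: True, q: True}


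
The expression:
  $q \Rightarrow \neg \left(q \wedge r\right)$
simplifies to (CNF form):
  $\neg q \vee \neg r$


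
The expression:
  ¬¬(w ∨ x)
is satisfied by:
  {x: True, w: True}
  {x: True, w: False}
  {w: True, x: False}


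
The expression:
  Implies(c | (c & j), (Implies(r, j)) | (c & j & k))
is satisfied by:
  {j: True, c: False, r: False}
  {j: False, c: False, r: False}
  {r: True, j: True, c: False}
  {r: True, j: False, c: False}
  {c: True, j: True, r: False}
  {c: True, j: False, r: False}
  {c: True, r: True, j: True}


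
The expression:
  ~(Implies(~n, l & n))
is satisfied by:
  {n: False}


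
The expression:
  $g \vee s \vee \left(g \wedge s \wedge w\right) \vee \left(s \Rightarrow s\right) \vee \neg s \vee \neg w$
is always true.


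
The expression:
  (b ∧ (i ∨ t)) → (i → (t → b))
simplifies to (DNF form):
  True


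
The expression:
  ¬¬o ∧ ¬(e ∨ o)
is never true.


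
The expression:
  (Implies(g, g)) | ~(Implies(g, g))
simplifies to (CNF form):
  True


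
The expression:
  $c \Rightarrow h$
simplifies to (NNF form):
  $h \vee \neg c$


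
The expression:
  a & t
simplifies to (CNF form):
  a & t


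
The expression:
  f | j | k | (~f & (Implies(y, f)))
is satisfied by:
  {k: True, f: True, j: True, y: False}
  {k: True, f: True, j: False, y: False}
  {k: True, j: True, f: False, y: False}
  {k: True, j: False, f: False, y: False}
  {f: True, j: True, k: False, y: False}
  {f: True, j: False, k: False, y: False}
  {j: True, k: False, f: False, y: False}
  {j: False, k: False, f: False, y: False}
  {y: True, k: True, f: True, j: True}
  {y: True, k: True, f: True, j: False}
  {y: True, k: True, j: True, f: False}
  {y: True, k: True, j: False, f: False}
  {y: True, f: True, j: True, k: False}
  {y: True, f: True, j: False, k: False}
  {y: True, j: True, f: False, k: False}


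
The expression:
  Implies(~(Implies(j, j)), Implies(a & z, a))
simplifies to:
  True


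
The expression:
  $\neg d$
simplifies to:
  $\neg d$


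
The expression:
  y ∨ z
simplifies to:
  y ∨ z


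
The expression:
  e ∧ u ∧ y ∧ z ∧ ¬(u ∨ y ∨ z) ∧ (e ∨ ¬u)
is never true.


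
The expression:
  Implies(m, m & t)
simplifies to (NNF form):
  t | ~m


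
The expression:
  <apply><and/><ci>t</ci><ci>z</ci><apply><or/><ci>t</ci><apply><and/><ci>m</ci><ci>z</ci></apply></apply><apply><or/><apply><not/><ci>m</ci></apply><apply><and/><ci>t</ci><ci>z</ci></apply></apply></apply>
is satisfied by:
  {t: True, z: True}


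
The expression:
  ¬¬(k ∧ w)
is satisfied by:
  {w: True, k: True}


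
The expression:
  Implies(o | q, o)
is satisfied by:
  {o: True, q: False}
  {q: False, o: False}
  {q: True, o: True}


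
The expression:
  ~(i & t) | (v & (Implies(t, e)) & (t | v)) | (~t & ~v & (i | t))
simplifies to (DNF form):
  ~i | ~t | (e & v)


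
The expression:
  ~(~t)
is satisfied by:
  {t: True}


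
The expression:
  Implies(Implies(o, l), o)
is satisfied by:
  {o: True}


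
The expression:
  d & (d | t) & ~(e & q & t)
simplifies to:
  d & (~e | ~q | ~t)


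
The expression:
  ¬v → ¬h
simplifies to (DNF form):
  v ∨ ¬h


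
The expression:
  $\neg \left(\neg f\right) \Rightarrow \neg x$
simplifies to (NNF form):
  $\neg f \vee \neg x$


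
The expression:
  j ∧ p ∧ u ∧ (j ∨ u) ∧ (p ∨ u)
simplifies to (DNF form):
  j ∧ p ∧ u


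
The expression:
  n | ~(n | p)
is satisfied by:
  {n: True, p: False}
  {p: False, n: False}
  {p: True, n: True}


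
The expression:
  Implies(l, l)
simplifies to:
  True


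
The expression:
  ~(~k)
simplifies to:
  k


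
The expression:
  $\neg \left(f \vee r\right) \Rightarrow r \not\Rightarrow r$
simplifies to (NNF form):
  $f \vee r$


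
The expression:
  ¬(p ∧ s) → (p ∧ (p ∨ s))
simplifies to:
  p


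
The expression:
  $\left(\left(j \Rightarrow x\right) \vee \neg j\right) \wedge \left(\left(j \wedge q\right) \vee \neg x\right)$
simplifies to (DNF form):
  $\left(x \wedge \neg x\right) \vee \left(\neg j \wedge \neg x\right) \vee \left(j \wedge q \wedge x\right) \vee \left(j \wedge q \wedge \neg j\right) \vee \left(j \wedge x \wedge \neg x\right) \vee \left(j \wedge \neg j \wedge \neg x\right) \vee \left(q \wedge x \wedge \neg x\right) \vee \left(q \wedge \neg j \wedge \neg x\right)$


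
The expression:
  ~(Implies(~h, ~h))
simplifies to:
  False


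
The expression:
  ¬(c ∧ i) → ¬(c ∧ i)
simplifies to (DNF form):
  True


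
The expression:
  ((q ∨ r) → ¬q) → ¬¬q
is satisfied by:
  {q: True}


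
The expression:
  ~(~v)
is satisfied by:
  {v: True}


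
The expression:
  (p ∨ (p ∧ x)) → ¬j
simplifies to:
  ¬j ∨ ¬p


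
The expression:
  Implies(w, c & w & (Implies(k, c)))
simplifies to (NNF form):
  c | ~w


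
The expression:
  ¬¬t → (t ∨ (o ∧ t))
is always true.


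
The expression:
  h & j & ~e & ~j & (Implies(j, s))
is never true.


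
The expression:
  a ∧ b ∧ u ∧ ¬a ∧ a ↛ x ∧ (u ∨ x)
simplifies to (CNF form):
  False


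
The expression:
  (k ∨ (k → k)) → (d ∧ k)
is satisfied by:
  {d: True, k: True}


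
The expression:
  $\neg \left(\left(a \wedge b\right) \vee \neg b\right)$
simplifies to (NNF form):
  $b \wedge \neg a$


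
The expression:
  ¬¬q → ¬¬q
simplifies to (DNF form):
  True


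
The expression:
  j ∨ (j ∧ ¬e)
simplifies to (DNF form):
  j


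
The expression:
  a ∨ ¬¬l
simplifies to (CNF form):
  a ∨ l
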